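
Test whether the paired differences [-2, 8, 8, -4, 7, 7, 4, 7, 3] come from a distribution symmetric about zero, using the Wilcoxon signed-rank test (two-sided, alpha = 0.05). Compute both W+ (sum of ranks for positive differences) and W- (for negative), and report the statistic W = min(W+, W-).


Step 1: Drop any zero differences (none here) and take |d_i|.
|d| = [2, 8, 8, 4, 7, 7, 4, 7, 3]
Step 2: Midrank |d_i| (ties get averaged ranks).
ranks: |2|->1, |8|->8.5, |8|->8.5, |4|->3.5, |7|->6, |7|->6, |4|->3.5, |7|->6, |3|->2
Step 3: Attach original signs; sum ranks with positive sign and with negative sign.
W+ = 8.5 + 8.5 + 6 + 6 + 3.5 + 6 + 2 = 40.5
W- = 1 + 3.5 = 4.5
(Check: W+ + W- = 45 should equal n(n+1)/2 = 45.)
Step 4: Test statistic W = min(W+, W-) = 4.5.
Step 5: Ties in |d|, so use the tie-corrected normal approximation.
        E[W] = n(n+1)/4 = 9*10/4 = 22.5.
        Tie groups: |d|=4 (t=2), |d|=7 (t=3), |d|=8 (t=2); sum(t^3 - t) = 36.
        Var[W] = n(n+1)(2n+1)/24 - sum(t^3-t)/48 = 1710/24 - 36/48 = 70.5.
        z = (W - E[W]) / sqrt(Var[W]) = (4.5 - 22.5) / 8.3964 = -2.1438.
        Two-sided p = 2*Phi(z) = 0.032051.
Step 6: alpha = 0.05. reject H0.

W+ = 40.5, W- = 4.5, W = min = 4.5, p = 0.032051, reject H0.


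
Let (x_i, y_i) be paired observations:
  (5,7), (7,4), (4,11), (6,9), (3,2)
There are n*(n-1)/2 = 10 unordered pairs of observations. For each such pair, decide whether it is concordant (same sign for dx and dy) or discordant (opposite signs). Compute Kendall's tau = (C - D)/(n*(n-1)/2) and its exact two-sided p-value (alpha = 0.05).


Step 1: Enumerate the 10 unordered pairs (i,j) with i<j and classify each by sign(x_j-x_i) * sign(y_j-y_i).
  (1,2):dx=+2,dy=-3->D; (1,3):dx=-1,dy=+4->D; (1,4):dx=+1,dy=+2->C; (1,5):dx=-2,dy=-5->C
  (2,3):dx=-3,dy=+7->D; (2,4):dx=-1,dy=+5->D; (2,5):dx=-4,dy=-2->C; (3,4):dx=+2,dy=-2->D
  (3,5):dx=-1,dy=-9->C; (4,5):dx=-3,dy=-7->C
Step 2: C = 5, D = 5, total pairs = 10.
Step 3: tau = (C - D)/(n(n-1)/2) = (5 - 5)/10 = 0.000000.
Step 4: Exact two-sided p-value (enumerate n! = 120 permutations of y under H0): p = 1.000000.
Step 5: alpha = 0.05. fail to reject H0.

tau_b = 0.0000 (C=5, D=5), p = 1.000000, fail to reject H0.


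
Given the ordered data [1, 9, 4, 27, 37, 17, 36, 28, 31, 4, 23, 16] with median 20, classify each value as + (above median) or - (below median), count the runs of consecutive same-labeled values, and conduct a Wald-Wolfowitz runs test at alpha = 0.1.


Step 1: Compute median = 20; label A = above, B = below.
Labels in order: BBBAABAAABAB  (n_A = 6, n_B = 6)
Step 2: Count runs R = 7.
Step 3: Under H0 (random ordering), E[R] = 2*n_A*n_B/(n_A+n_B) + 1 = 2*6*6/12 + 1 = 7.0000.
        Var[R] = 2*n_A*n_B*(2*n_A*n_B - n_A - n_B) / ((n_A+n_B)^2 * (n_A+n_B-1)) = 4320/1584 = 2.7273.
        SD[R] = 1.6514.
Step 4: R = E[R], so z = 0 with no continuity correction.
Step 5: Two-sided p-value via normal approximation = 2*(1 - Phi(|z|)) = 1.000000.
Step 6: alpha = 0.1. fail to reject H0.

R = 7, z = 0.0000, p = 1.000000, fail to reject H0.


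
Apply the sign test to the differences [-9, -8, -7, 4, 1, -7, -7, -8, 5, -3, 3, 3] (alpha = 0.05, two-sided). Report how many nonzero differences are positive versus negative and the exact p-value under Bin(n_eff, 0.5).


Step 1: Discard zero differences. Original n = 12; n_eff = number of nonzero differences = 12.
Nonzero differences (with sign): -9, -8, -7, +4, +1, -7, -7, -8, +5, -3, +3, +3
Step 2: Count signs: positive = 5, negative = 7.
Step 3: Under H0: P(positive) = 0.5, so the number of positives S ~ Bin(12, 0.5).
Step 4: Two-sided exact p-value = sum of Bin(12,0.5) probabilities at or below the observed probability = 0.774414.
Step 5: alpha = 0.05. fail to reject H0.

n_eff = 12, pos = 5, neg = 7, p = 0.774414, fail to reject H0.


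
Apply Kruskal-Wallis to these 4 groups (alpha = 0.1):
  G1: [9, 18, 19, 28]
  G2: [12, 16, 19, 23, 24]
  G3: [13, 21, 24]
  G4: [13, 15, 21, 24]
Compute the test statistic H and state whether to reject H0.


Step 1: Combine all N = 16 observations and assign midranks.
sorted (value, group, rank): (9,G1,1), (12,G2,2), (13,G3,3.5), (13,G4,3.5), (15,G4,5), (16,G2,6), (18,G1,7), (19,G1,8.5), (19,G2,8.5), (21,G3,10.5), (21,G4,10.5), (23,G2,12), (24,G2,14), (24,G3,14), (24,G4,14), (28,G1,16)
Step 2: Sum ranks within each group.
R_1 = 32.5 (n_1 = 4)
R_2 = 42.5 (n_2 = 5)
R_3 = 28 (n_3 = 3)
R_4 = 33 (n_4 = 4)
Step 3: H = 12/(N(N+1)) * sum(R_i^2/n_i) - 3(N+1)
     = 12/(16*17) * (32.5^2/4 + 42.5^2/5 + 28^2/3 + 33^2/4) - 3*17
     = 0.044118 * 1158.9 - 51
     = 0.127757.
Step 4: Ties present; correction factor C = 1 - 42/(16^3 - 16) = 0.989706. Corrected H = 0.127757 / 0.989706 = 0.129086.
Step 5: Under H0, H ~ chi^2(3); p-value = 0.988132.
Step 6: alpha = 0.1. fail to reject H0.

H = 0.1291, df = 3, p = 0.988132, fail to reject H0.


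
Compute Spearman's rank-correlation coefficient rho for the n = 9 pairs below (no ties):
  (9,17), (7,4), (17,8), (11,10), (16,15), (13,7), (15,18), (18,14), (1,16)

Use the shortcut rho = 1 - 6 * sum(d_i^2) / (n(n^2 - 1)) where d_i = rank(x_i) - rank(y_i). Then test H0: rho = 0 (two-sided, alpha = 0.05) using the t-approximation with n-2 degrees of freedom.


Step 1: Rank x and y separately (midranks; no ties here).
rank(x): 9->3, 7->2, 17->8, 11->4, 16->7, 13->5, 15->6, 18->9, 1->1
rank(y): 17->8, 4->1, 8->3, 10->4, 15->6, 7->2, 18->9, 14->5, 16->7
Step 2: d_i = R_x(i) - R_y(i); compute d_i^2.
  (3-8)^2=25, (2-1)^2=1, (8-3)^2=25, (4-4)^2=0, (7-6)^2=1, (5-2)^2=9, (6-9)^2=9, (9-5)^2=16, (1-7)^2=36
sum(d^2) = 122.
Step 3: rho = 1 - 6*122 / (9*(9^2 - 1)) = 1 - 732/720 = -0.016667.
Step 4: Under H0, t = rho * sqrt((n-2)/(1-rho^2)) = -0.0441 ~ t(7).
Step 5: Two-sided p-value from the t-distribution with 7 df = 0.966055.
Step 6: alpha = 0.05. fail to reject H0.

rho = -0.0167, p = 0.966055, fail to reject H0 at alpha = 0.05.


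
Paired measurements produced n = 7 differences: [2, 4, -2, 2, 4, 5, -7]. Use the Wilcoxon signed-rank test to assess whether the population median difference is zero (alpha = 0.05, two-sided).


Step 1: Drop any zero differences (none here) and take |d_i|.
|d| = [2, 4, 2, 2, 4, 5, 7]
Step 2: Midrank |d_i| (ties get averaged ranks).
ranks: |2|->2, |4|->4.5, |2|->2, |2|->2, |4|->4.5, |5|->6, |7|->7
Step 3: Attach original signs; sum ranks with positive sign and with negative sign.
W+ = 2 + 4.5 + 2 + 4.5 + 6 = 19
W- = 2 + 7 = 9
(Check: W+ + W- = 28 should equal n(n+1)/2 = 28.)
Step 4: Test statistic W = min(W+, W-) = 9.
Step 5: Ties in |d|, so use the tie-corrected normal approximation.
        E[W] = n(n+1)/4 = 7*8/4 = 14.
        Tie groups: |d|=2 (t=3), |d|=4 (t=2); sum(t^3 - t) = 30.
        Var[W] = n(n+1)(2n+1)/24 - sum(t^3-t)/48 = 840/24 - 30/48 = 34.375.
        z = (W - E[W]) / sqrt(Var[W]) = (9 - 14) / 5.8630 = -0.8528.
        Two-sided p = 2*Phi(z) = 0.393769.
Step 6: alpha = 0.05. fail to reject H0.

W+ = 19, W- = 9, W = min = 9, p = 0.393769, fail to reject H0.


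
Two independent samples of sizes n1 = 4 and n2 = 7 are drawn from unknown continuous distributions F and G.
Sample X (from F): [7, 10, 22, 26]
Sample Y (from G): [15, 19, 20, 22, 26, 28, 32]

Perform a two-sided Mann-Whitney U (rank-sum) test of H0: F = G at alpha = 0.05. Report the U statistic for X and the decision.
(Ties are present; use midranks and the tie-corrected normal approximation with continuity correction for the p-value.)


Step 1: Combine and sort all 11 observations; assign midranks.
sorted (value, group): (7,X), (10,X), (15,Y), (19,Y), (20,Y), (22,X), (22,Y), (26,X), (26,Y), (28,Y), (32,Y)
ranks: 7->1, 10->2, 15->3, 19->4, 20->5, 22->6.5, 22->6.5, 26->8.5, 26->8.5, 28->10, 32->11
Step 2: Rank sum for X: R1 = 1 + 2 + 6.5 + 8.5 = 18.
Step 3: U_X = R1 - n1(n1+1)/2 = 18 - 4*5/2 = 18 - 10 = 8.
       U_Y = n1*n2 - U_X = 28 - 8 = 20.
Step 4: Ties are present, so use the tie-corrected normal approximation (with continuity correction) for the p-value.
Step 5: p-value = 0.296412; compare to alpha = 0.05. fail to reject H0.

U_X = 8, p = 0.296412, fail to reject H0 at alpha = 0.05.


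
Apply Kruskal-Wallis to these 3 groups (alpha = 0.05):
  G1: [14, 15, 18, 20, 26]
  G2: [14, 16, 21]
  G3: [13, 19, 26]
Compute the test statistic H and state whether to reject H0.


Step 1: Combine all N = 11 observations and assign midranks.
sorted (value, group, rank): (13,G3,1), (14,G1,2.5), (14,G2,2.5), (15,G1,4), (16,G2,5), (18,G1,6), (19,G3,7), (20,G1,8), (21,G2,9), (26,G1,10.5), (26,G3,10.5)
Step 2: Sum ranks within each group.
R_1 = 31 (n_1 = 5)
R_2 = 16.5 (n_2 = 3)
R_3 = 18.5 (n_3 = 3)
Step 3: H = 12/(N(N+1)) * sum(R_i^2/n_i) - 3(N+1)
     = 12/(11*12) * (31^2/5 + 16.5^2/3 + 18.5^2/3) - 3*12
     = 0.090909 * 397.033 - 36
     = 0.093939.
Step 4: Ties present; correction factor C = 1 - 12/(11^3 - 11) = 0.990909. Corrected H = 0.093939 / 0.990909 = 0.094801.
Step 5: Under H0, H ~ chi^2(2); p-value = 0.953705.
Step 6: alpha = 0.05. fail to reject H0.

H = 0.0948, df = 2, p = 0.953705, fail to reject H0.


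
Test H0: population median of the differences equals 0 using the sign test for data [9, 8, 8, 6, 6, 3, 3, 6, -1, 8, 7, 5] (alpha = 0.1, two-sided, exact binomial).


Step 1: Discard zero differences. Original n = 12; n_eff = number of nonzero differences = 12.
Nonzero differences (with sign): +9, +8, +8, +6, +6, +3, +3, +6, -1, +8, +7, +5
Step 2: Count signs: positive = 11, negative = 1.
Step 3: Under H0: P(positive) = 0.5, so the number of positives S ~ Bin(12, 0.5).
Step 4: Two-sided exact p-value = sum of Bin(12,0.5) probabilities at or below the observed probability = 0.006348.
Step 5: alpha = 0.1. reject H0.

n_eff = 12, pos = 11, neg = 1, p = 0.006348, reject H0.


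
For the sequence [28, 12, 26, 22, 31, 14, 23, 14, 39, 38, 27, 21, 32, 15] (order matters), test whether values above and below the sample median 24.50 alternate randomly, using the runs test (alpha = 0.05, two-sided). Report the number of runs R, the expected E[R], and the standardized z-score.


Step 1: Compute median = 24.50; label A = above, B = below.
Labels in order: ABABABBBAAABAB  (n_A = 7, n_B = 7)
Step 2: Count runs R = 10.
Step 3: Under H0 (random ordering), E[R] = 2*n_A*n_B/(n_A+n_B) + 1 = 2*7*7/14 + 1 = 8.0000.
        Var[R] = 2*n_A*n_B*(2*n_A*n_B - n_A - n_B) / ((n_A+n_B)^2 * (n_A+n_B-1)) = 8232/2548 = 3.2308.
        SD[R] = 1.7974.
Step 4: Continuity-corrected z = (R - 0.5 - E[R]) / SD[R] = (10 - 0.5 - 8.0000) / 1.7974 = 0.8345.
Step 5: Two-sided p-value via normal approximation = 2*(1 - Phi(|z|)) = 0.403986.
Step 6: alpha = 0.05. fail to reject H0.

R = 10, z = 0.8345, p = 0.403986, fail to reject H0.


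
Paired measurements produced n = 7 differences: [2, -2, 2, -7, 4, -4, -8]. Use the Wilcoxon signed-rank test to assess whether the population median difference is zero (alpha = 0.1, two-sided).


Step 1: Drop any zero differences (none here) and take |d_i|.
|d| = [2, 2, 2, 7, 4, 4, 8]
Step 2: Midrank |d_i| (ties get averaged ranks).
ranks: |2|->2, |2|->2, |2|->2, |7|->6, |4|->4.5, |4|->4.5, |8|->7
Step 3: Attach original signs; sum ranks with positive sign and with negative sign.
W+ = 2 + 2 + 4.5 = 8.5
W- = 2 + 6 + 4.5 + 7 = 19.5
(Check: W+ + W- = 28 should equal n(n+1)/2 = 28.)
Step 4: Test statistic W = min(W+, W-) = 8.5.
Step 5: Ties in |d|, so use the tie-corrected normal approximation.
        E[W] = n(n+1)/4 = 7*8/4 = 14.
        Tie groups: |d|=2 (t=3), |d|=4 (t=2); sum(t^3 - t) = 30.
        Var[W] = n(n+1)(2n+1)/24 - sum(t^3-t)/48 = 840/24 - 30/48 = 34.375.
        z = (W - E[W]) / sqrt(Var[W]) = (8.5 - 14) / 5.8630 = -0.9381.
        Two-sided p = 2*Phi(z) = 0.348202.
Step 6: alpha = 0.1. fail to reject H0.

W+ = 8.5, W- = 19.5, W = min = 8.5, p = 0.348202, fail to reject H0.


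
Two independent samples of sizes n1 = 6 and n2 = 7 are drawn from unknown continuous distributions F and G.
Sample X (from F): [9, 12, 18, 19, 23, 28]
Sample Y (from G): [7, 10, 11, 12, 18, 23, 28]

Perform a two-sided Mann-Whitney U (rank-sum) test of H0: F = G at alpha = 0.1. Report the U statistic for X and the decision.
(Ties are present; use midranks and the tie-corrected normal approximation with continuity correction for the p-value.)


Step 1: Combine and sort all 13 observations; assign midranks.
sorted (value, group): (7,Y), (9,X), (10,Y), (11,Y), (12,X), (12,Y), (18,X), (18,Y), (19,X), (23,X), (23,Y), (28,X), (28,Y)
ranks: 7->1, 9->2, 10->3, 11->4, 12->5.5, 12->5.5, 18->7.5, 18->7.5, 19->9, 23->10.5, 23->10.5, 28->12.5, 28->12.5
Step 2: Rank sum for X: R1 = 2 + 5.5 + 7.5 + 9 + 10.5 + 12.5 = 47.
Step 3: U_X = R1 - n1(n1+1)/2 = 47 - 6*7/2 = 47 - 21 = 26.
       U_Y = n1*n2 - U_X = 42 - 26 = 16.
Step 4: Ties are present, so use the tie-corrected normal approximation (with continuity correction) for the p-value.
Step 5: p-value = 0.518008; compare to alpha = 0.1. fail to reject H0.

U_X = 26, p = 0.518008, fail to reject H0 at alpha = 0.1.


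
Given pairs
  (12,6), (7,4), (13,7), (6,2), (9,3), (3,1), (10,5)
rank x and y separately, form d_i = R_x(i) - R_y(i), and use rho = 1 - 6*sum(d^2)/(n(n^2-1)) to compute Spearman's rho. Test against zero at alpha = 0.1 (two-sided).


Step 1: Rank x and y separately (midranks; no ties here).
rank(x): 12->6, 7->3, 13->7, 6->2, 9->4, 3->1, 10->5
rank(y): 6->6, 4->4, 7->7, 2->2, 3->3, 1->1, 5->5
Step 2: d_i = R_x(i) - R_y(i); compute d_i^2.
  (6-6)^2=0, (3-4)^2=1, (7-7)^2=0, (2-2)^2=0, (4-3)^2=1, (1-1)^2=0, (5-5)^2=0
sum(d^2) = 2.
Step 3: rho = 1 - 6*2 / (7*(7^2 - 1)) = 1 - 12/336 = 0.964286.
Step 4: Under H0, t = rho * sqrt((n-2)/(1-rho^2)) = 8.1408 ~ t(5).
Step 5: Two-sided p-value from the t-distribution with 5 df = 0.000454.
Step 6: alpha = 0.1. reject H0.

rho = 0.9643, p = 0.000454, reject H0 at alpha = 0.1.


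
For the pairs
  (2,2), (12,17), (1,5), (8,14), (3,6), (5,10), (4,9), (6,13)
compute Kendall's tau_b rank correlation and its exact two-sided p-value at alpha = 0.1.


Step 1: Enumerate the 28 unordered pairs (i,j) with i<j and classify each by sign(x_j-x_i) * sign(y_j-y_i).
  (1,2):dx=+10,dy=+15->C; (1,3):dx=-1,dy=+3->D; (1,4):dx=+6,dy=+12->C; (1,5):dx=+1,dy=+4->C
  (1,6):dx=+3,dy=+8->C; (1,7):dx=+2,dy=+7->C; (1,8):dx=+4,dy=+11->C; (2,3):dx=-11,dy=-12->C
  (2,4):dx=-4,dy=-3->C; (2,5):dx=-9,dy=-11->C; (2,6):dx=-7,dy=-7->C; (2,7):dx=-8,dy=-8->C
  (2,8):dx=-6,dy=-4->C; (3,4):dx=+7,dy=+9->C; (3,5):dx=+2,dy=+1->C; (3,6):dx=+4,dy=+5->C
  (3,7):dx=+3,dy=+4->C; (3,8):dx=+5,dy=+8->C; (4,5):dx=-5,dy=-8->C; (4,6):dx=-3,dy=-4->C
  (4,7):dx=-4,dy=-5->C; (4,8):dx=-2,dy=-1->C; (5,6):dx=+2,dy=+4->C; (5,7):dx=+1,dy=+3->C
  (5,8):dx=+3,dy=+7->C; (6,7):dx=-1,dy=-1->C; (6,8):dx=+1,dy=+3->C; (7,8):dx=+2,dy=+4->C
Step 2: C = 27, D = 1, total pairs = 28.
Step 3: tau = (C - D)/(n(n-1)/2) = (27 - 1)/28 = 0.928571.
Step 4: Exact two-sided p-value (enumerate n! = 40320 permutations of y under H0): p = 0.000397.
Step 5: alpha = 0.1. reject H0.

tau_b = 0.9286 (C=27, D=1), p = 0.000397, reject H0.


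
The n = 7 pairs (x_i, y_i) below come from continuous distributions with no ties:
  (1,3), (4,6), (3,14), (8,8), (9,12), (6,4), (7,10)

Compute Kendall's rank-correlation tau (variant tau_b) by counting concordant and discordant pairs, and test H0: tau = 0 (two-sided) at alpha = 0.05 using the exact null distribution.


Step 1: Enumerate the 21 unordered pairs (i,j) with i<j and classify each by sign(x_j-x_i) * sign(y_j-y_i).
  (1,2):dx=+3,dy=+3->C; (1,3):dx=+2,dy=+11->C; (1,4):dx=+7,dy=+5->C; (1,5):dx=+8,dy=+9->C
  (1,6):dx=+5,dy=+1->C; (1,7):dx=+6,dy=+7->C; (2,3):dx=-1,dy=+8->D; (2,4):dx=+4,dy=+2->C
  (2,5):dx=+5,dy=+6->C; (2,6):dx=+2,dy=-2->D; (2,7):dx=+3,dy=+4->C; (3,4):dx=+5,dy=-6->D
  (3,5):dx=+6,dy=-2->D; (3,6):dx=+3,dy=-10->D; (3,7):dx=+4,dy=-4->D; (4,5):dx=+1,dy=+4->C
  (4,6):dx=-2,dy=-4->C; (4,7):dx=-1,dy=+2->D; (5,6):dx=-3,dy=-8->C; (5,7):dx=-2,dy=-2->C
  (6,7):dx=+1,dy=+6->C
Step 2: C = 14, D = 7, total pairs = 21.
Step 3: tau = (C - D)/(n(n-1)/2) = (14 - 7)/21 = 0.333333.
Step 4: Exact two-sided p-value (enumerate n! = 5040 permutations of y under H0): p = 0.381349.
Step 5: alpha = 0.05. fail to reject H0.

tau_b = 0.3333 (C=14, D=7), p = 0.381349, fail to reject H0.


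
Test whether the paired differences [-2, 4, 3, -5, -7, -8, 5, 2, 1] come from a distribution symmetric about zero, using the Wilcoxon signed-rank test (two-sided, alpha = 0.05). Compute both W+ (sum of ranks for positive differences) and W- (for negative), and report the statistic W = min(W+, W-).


Step 1: Drop any zero differences (none here) and take |d_i|.
|d| = [2, 4, 3, 5, 7, 8, 5, 2, 1]
Step 2: Midrank |d_i| (ties get averaged ranks).
ranks: |2|->2.5, |4|->5, |3|->4, |5|->6.5, |7|->8, |8|->9, |5|->6.5, |2|->2.5, |1|->1
Step 3: Attach original signs; sum ranks with positive sign and with negative sign.
W+ = 5 + 4 + 6.5 + 2.5 + 1 = 19
W- = 2.5 + 6.5 + 8 + 9 = 26
(Check: W+ + W- = 45 should equal n(n+1)/2 = 45.)
Step 4: Test statistic W = min(W+, W-) = 19.
Step 5: Ties in |d|, so use the tie-corrected normal approximation.
        E[W] = n(n+1)/4 = 9*10/4 = 22.5.
        Tie groups: |d|=2 (t=2), |d|=5 (t=2); sum(t^3 - t) = 12.
        Var[W] = n(n+1)(2n+1)/24 - sum(t^3-t)/48 = 1710/24 - 12/48 = 71.
        z = (W - E[W]) / sqrt(Var[W]) = (19 - 22.5) / 8.4261 = -0.4154.
        Two-sided p = 2*Phi(z) = 0.677868.
Step 6: alpha = 0.05. fail to reject H0.

W+ = 19, W- = 26, W = min = 19, p = 0.677868, fail to reject H0.


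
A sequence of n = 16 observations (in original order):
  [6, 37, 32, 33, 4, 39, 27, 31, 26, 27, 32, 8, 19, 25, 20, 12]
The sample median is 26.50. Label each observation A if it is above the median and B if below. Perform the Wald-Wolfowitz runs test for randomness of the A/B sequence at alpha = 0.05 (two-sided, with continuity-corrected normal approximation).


Step 1: Compute median = 26.50; label A = above, B = below.
Labels in order: BAAABAAABAABBBBB  (n_A = 8, n_B = 8)
Step 2: Count runs R = 7.
Step 3: Under H0 (random ordering), E[R] = 2*n_A*n_B/(n_A+n_B) + 1 = 2*8*8/16 + 1 = 9.0000.
        Var[R] = 2*n_A*n_B*(2*n_A*n_B - n_A - n_B) / ((n_A+n_B)^2 * (n_A+n_B-1)) = 14336/3840 = 3.7333.
        SD[R] = 1.9322.
Step 4: Continuity-corrected z = (R + 0.5 - E[R]) / SD[R] = (7 + 0.5 - 9.0000) / 1.9322 = -0.7763.
Step 5: Two-sided p-value via normal approximation = 2*(1 - Phi(|z|)) = 0.437558.
Step 6: alpha = 0.05. fail to reject H0.

R = 7, z = -0.7763, p = 0.437558, fail to reject H0.


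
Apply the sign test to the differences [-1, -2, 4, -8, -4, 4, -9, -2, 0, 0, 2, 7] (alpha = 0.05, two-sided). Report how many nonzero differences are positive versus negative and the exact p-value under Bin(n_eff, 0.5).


Step 1: Discard zero differences. Original n = 12; n_eff = number of nonzero differences = 10.
Nonzero differences (with sign): -1, -2, +4, -8, -4, +4, -9, -2, +2, +7
Step 2: Count signs: positive = 4, negative = 6.
Step 3: Under H0: P(positive) = 0.5, so the number of positives S ~ Bin(10, 0.5).
Step 4: Two-sided exact p-value = sum of Bin(10,0.5) probabilities at or below the observed probability = 0.753906.
Step 5: alpha = 0.05. fail to reject H0.

n_eff = 10, pos = 4, neg = 6, p = 0.753906, fail to reject H0.


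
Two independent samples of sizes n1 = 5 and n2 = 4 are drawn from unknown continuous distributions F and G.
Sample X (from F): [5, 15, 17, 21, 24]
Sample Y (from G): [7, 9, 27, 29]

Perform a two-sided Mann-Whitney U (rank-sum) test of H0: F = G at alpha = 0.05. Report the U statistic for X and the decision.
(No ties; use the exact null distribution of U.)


Step 1: Combine and sort all 9 observations; assign midranks.
sorted (value, group): (5,X), (7,Y), (9,Y), (15,X), (17,X), (21,X), (24,X), (27,Y), (29,Y)
ranks: 5->1, 7->2, 9->3, 15->4, 17->5, 21->6, 24->7, 27->8, 29->9
Step 2: Rank sum for X: R1 = 1 + 4 + 5 + 6 + 7 = 23.
Step 3: U_X = R1 - n1(n1+1)/2 = 23 - 5*6/2 = 23 - 15 = 8.
       U_Y = n1*n2 - U_X = 20 - 8 = 12.
Step 4: No ties, so the exact null distribution of U (based on enumerating the C(9,5) = 126 equally likely rank assignments) gives the two-sided p-value.
Step 5: p-value = 0.730159; compare to alpha = 0.05. fail to reject H0.

U_X = 8, p = 0.730159, fail to reject H0 at alpha = 0.05.


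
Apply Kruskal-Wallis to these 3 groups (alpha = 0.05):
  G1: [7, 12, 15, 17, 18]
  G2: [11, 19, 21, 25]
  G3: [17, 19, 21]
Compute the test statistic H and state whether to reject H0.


Step 1: Combine all N = 12 observations and assign midranks.
sorted (value, group, rank): (7,G1,1), (11,G2,2), (12,G1,3), (15,G1,4), (17,G1,5.5), (17,G3,5.5), (18,G1,7), (19,G2,8.5), (19,G3,8.5), (21,G2,10.5), (21,G3,10.5), (25,G2,12)
Step 2: Sum ranks within each group.
R_1 = 20.5 (n_1 = 5)
R_2 = 33 (n_2 = 4)
R_3 = 24.5 (n_3 = 3)
Step 3: H = 12/(N(N+1)) * sum(R_i^2/n_i) - 3(N+1)
     = 12/(12*13) * (20.5^2/5 + 33^2/4 + 24.5^2/3) - 3*13
     = 0.076923 * 556.383 - 39
     = 3.798718.
Step 4: Ties present; correction factor C = 1 - 18/(12^3 - 12) = 0.989510. Corrected H = 3.798718 / 0.989510 = 3.838987.
Step 5: Under H0, H ~ chi^2(2); p-value = 0.146681.
Step 6: alpha = 0.05. fail to reject H0.

H = 3.8390, df = 2, p = 0.146681, fail to reject H0.


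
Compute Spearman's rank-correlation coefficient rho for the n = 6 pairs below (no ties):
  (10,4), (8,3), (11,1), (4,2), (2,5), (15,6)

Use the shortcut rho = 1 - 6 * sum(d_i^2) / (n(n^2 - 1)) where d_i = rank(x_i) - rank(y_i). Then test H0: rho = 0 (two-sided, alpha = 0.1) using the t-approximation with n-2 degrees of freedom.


Step 1: Rank x and y separately (midranks; no ties here).
rank(x): 10->4, 8->3, 11->5, 4->2, 2->1, 15->6
rank(y): 4->4, 3->3, 1->1, 2->2, 5->5, 6->6
Step 2: d_i = R_x(i) - R_y(i); compute d_i^2.
  (4-4)^2=0, (3-3)^2=0, (5-1)^2=16, (2-2)^2=0, (1-5)^2=16, (6-6)^2=0
sum(d^2) = 32.
Step 3: rho = 1 - 6*32 / (6*(6^2 - 1)) = 1 - 192/210 = 0.085714.
Step 4: Under H0, t = rho * sqrt((n-2)/(1-rho^2)) = 0.1721 ~ t(4).
Step 5: Two-sided p-value from the t-distribution with 4 df = 0.871743.
Step 6: alpha = 0.1. fail to reject H0.

rho = 0.0857, p = 0.871743, fail to reject H0 at alpha = 0.1.


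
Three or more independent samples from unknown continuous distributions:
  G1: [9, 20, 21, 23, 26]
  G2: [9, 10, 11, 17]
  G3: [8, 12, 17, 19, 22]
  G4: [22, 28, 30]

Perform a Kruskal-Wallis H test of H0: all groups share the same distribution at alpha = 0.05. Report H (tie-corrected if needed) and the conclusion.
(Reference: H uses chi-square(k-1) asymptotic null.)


Step 1: Combine all N = 17 observations and assign midranks.
sorted (value, group, rank): (8,G3,1), (9,G1,2.5), (9,G2,2.5), (10,G2,4), (11,G2,5), (12,G3,6), (17,G2,7.5), (17,G3,7.5), (19,G3,9), (20,G1,10), (21,G1,11), (22,G3,12.5), (22,G4,12.5), (23,G1,14), (26,G1,15), (28,G4,16), (30,G4,17)
Step 2: Sum ranks within each group.
R_1 = 52.5 (n_1 = 5)
R_2 = 19 (n_2 = 4)
R_3 = 36 (n_3 = 5)
R_4 = 45.5 (n_4 = 3)
Step 3: H = 12/(N(N+1)) * sum(R_i^2/n_i) - 3(N+1)
     = 12/(17*18) * (52.5^2/5 + 19^2/4 + 36^2/5 + 45.5^2/3) - 3*18
     = 0.039216 * 1590.78 - 54
     = 8.383660.
Step 4: Ties present; correction factor C = 1 - 18/(17^3 - 17) = 0.996324. Corrected H = 8.383660 / 0.996324 = 8.414596.
Step 5: Under H0, H ~ chi^2(3); p-value = 0.038177.
Step 6: alpha = 0.05. reject H0.

H = 8.4146, df = 3, p = 0.038177, reject H0.


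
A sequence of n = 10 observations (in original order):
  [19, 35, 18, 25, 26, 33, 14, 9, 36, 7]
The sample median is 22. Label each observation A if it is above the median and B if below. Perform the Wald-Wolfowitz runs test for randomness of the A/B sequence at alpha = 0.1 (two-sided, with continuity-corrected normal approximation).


Step 1: Compute median = 22; label A = above, B = below.
Labels in order: BABAAABBAB  (n_A = 5, n_B = 5)
Step 2: Count runs R = 7.
Step 3: Under H0 (random ordering), E[R] = 2*n_A*n_B/(n_A+n_B) + 1 = 2*5*5/10 + 1 = 6.0000.
        Var[R] = 2*n_A*n_B*(2*n_A*n_B - n_A - n_B) / ((n_A+n_B)^2 * (n_A+n_B-1)) = 2000/900 = 2.2222.
        SD[R] = 1.4907.
Step 4: Continuity-corrected z = (R - 0.5 - E[R]) / SD[R] = (7 - 0.5 - 6.0000) / 1.4907 = 0.3354.
Step 5: Two-sided p-value via normal approximation = 2*(1 - Phi(|z|)) = 0.737316.
Step 6: alpha = 0.1. fail to reject H0.

R = 7, z = 0.3354, p = 0.737316, fail to reject H0.


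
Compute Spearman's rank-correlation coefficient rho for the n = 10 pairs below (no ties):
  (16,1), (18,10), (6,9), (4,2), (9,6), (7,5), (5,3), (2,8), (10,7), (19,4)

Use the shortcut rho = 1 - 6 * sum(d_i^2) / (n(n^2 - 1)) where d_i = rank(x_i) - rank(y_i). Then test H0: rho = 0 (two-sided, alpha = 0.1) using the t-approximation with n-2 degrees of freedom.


Step 1: Rank x and y separately (midranks; no ties here).
rank(x): 16->8, 18->9, 6->4, 4->2, 9->6, 7->5, 5->3, 2->1, 10->7, 19->10
rank(y): 1->1, 10->10, 9->9, 2->2, 6->6, 5->5, 3->3, 8->8, 7->7, 4->4
Step 2: d_i = R_x(i) - R_y(i); compute d_i^2.
  (8-1)^2=49, (9-10)^2=1, (4-9)^2=25, (2-2)^2=0, (6-6)^2=0, (5-5)^2=0, (3-3)^2=0, (1-8)^2=49, (7-7)^2=0, (10-4)^2=36
sum(d^2) = 160.
Step 3: rho = 1 - 6*160 / (10*(10^2 - 1)) = 1 - 960/990 = 0.030303.
Step 4: Under H0, t = rho * sqrt((n-2)/(1-rho^2)) = 0.0857 ~ t(8).
Step 5: Two-sided p-value from the t-distribution with 8 df = 0.933773.
Step 6: alpha = 0.1. fail to reject H0.

rho = 0.0303, p = 0.933773, fail to reject H0 at alpha = 0.1.


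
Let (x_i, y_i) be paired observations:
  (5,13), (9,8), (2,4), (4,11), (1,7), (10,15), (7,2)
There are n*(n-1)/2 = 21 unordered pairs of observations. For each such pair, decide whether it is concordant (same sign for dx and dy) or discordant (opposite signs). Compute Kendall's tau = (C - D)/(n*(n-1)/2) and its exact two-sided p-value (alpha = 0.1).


Step 1: Enumerate the 21 unordered pairs (i,j) with i<j and classify each by sign(x_j-x_i) * sign(y_j-y_i).
  (1,2):dx=+4,dy=-5->D; (1,3):dx=-3,dy=-9->C; (1,4):dx=-1,dy=-2->C; (1,5):dx=-4,dy=-6->C
  (1,6):dx=+5,dy=+2->C; (1,7):dx=+2,dy=-11->D; (2,3):dx=-7,dy=-4->C; (2,4):dx=-5,dy=+3->D
  (2,5):dx=-8,dy=-1->C; (2,6):dx=+1,dy=+7->C; (2,7):dx=-2,dy=-6->C; (3,4):dx=+2,dy=+7->C
  (3,5):dx=-1,dy=+3->D; (3,6):dx=+8,dy=+11->C; (3,7):dx=+5,dy=-2->D; (4,5):dx=-3,dy=-4->C
  (4,6):dx=+6,dy=+4->C; (4,7):dx=+3,dy=-9->D; (5,6):dx=+9,dy=+8->C; (5,7):dx=+6,dy=-5->D
  (6,7):dx=-3,dy=-13->C
Step 2: C = 14, D = 7, total pairs = 21.
Step 3: tau = (C - D)/(n(n-1)/2) = (14 - 7)/21 = 0.333333.
Step 4: Exact two-sided p-value (enumerate n! = 5040 permutations of y under H0): p = 0.381349.
Step 5: alpha = 0.1. fail to reject H0.

tau_b = 0.3333 (C=14, D=7), p = 0.381349, fail to reject H0.


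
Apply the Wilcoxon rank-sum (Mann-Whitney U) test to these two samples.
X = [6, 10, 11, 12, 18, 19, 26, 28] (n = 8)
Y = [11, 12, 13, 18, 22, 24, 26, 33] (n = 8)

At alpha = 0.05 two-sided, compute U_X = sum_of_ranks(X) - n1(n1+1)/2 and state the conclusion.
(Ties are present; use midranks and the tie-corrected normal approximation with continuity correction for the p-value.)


Step 1: Combine and sort all 16 observations; assign midranks.
sorted (value, group): (6,X), (10,X), (11,X), (11,Y), (12,X), (12,Y), (13,Y), (18,X), (18,Y), (19,X), (22,Y), (24,Y), (26,X), (26,Y), (28,X), (33,Y)
ranks: 6->1, 10->2, 11->3.5, 11->3.5, 12->5.5, 12->5.5, 13->7, 18->8.5, 18->8.5, 19->10, 22->11, 24->12, 26->13.5, 26->13.5, 28->15, 33->16
Step 2: Rank sum for X: R1 = 1 + 2 + 3.5 + 5.5 + 8.5 + 10 + 13.5 + 15 = 59.
Step 3: U_X = R1 - n1(n1+1)/2 = 59 - 8*9/2 = 59 - 36 = 23.
       U_Y = n1*n2 - U_X = 64 - 23 = 41.
Step 4: Ties are present, so use the tie-corrected normal approximation (with continuity correction) for the p-value.
Step 5: p-value = 0.370618; compare to alpha = 0.05. fail to reject H0.

U_X = 23, p = 0.370618, fail to reject H0 at alpha = 0.05.


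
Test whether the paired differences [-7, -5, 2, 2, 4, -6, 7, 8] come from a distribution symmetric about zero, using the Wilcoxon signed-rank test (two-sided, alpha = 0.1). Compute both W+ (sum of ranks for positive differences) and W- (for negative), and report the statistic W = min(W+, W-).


Step 1: Drop any zero differences (none here) and take |d_i|.
|d| = [7, 5, 2, 2, 4, 6, 7, 8]
Step 2: Midrank |d_i| (ties get averaged ranks).
ranks: |7|->6.5, |5|->4, |2|->1.5, |2|->1.5, |4|->3, |6|->5, |7|->6.5, |8|->8
Step 3: Attach original signs; sum ranks with positive sign and with negative sign.
W+ = 1.5 + 1.5 + 3 + 6.5 + 8 = 20.5
W- = 6.5 + 4 + 5 = 15.5
(Check: W+ + W- = 36 should equal n(n+1)/2 = 36.)
Step 4: Test statistic W = min(W+, W-) = 15.5.
Step 5: Ties in |d|, so use the tie-corrected normal approximation.
        E[W] = n(n+1)/4 = 8*9/4 = 18.
        Tie groups: |d|=2 (t=2), |d|=7 (t=2); sum(t^3 - t) = 12.
        Var[W] = n(n+1)(2n+1)/24 - sum(t^3-t)/48 = 1224/24 - 12/48 = 50.75.
        z = (W - E[W]) / sqrt(Var[W]) = (15.5 - 18) / 7.1239 = -0.3509.
        Two-sided p = 2*Phi(z) = 0.725640.
Step 6: alpha = 0.1. fail to reject H0.

W+ = 20.5, W- = 15.5, W = min = 15.5, p = 0.725640, fail to reject H0.


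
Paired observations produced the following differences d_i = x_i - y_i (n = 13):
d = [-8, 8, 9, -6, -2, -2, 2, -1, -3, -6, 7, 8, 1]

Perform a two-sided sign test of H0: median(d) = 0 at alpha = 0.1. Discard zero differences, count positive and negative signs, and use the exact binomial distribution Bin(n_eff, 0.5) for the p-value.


Step 1: Discard zero differences. Original n = 13; n_eff = number of nonzero differences = 13.
Nonzero differences (with sign): -8, +8, +9, -6, -2, -2, +2, -1, -3, -6, +7, +8, +1
Step 2: Count signs: positive = 6, negative = 7.
Step 3: Under H0: P(positive) = 0.5, so the number of positives S ~ Bin(13, 0.5).
Step 4: Two-sided exact p-value = sum of Bin(13,0.5) probabilities at or below the observed probability = 1.000000.
Step 5: alpha = 0.1. fail to reject H0.

n_eff = 13, pos = 6, neg = 7, p = 1.000000, fail to reject H0.


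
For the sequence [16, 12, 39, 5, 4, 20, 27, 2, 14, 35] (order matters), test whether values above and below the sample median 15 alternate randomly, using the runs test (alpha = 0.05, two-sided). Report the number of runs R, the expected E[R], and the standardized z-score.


Step 1: Compute median = 15; label A = above, B = below.
Labels in order: ABABBAABBA  (n_A = 5, n_B = 5)
Step 2: Count runs R = 7.
Step 3: Under H0 (random ordering), E[R] = 2*n_A*n_B/(n_A+n_B) + 1 = 2*5*5/10 + 1 = 6.0000.
        Var[R] = 2*n_A*n_B*(2*n_A*n_B - n_A - n_B) / ((n_A+n_B)^2 * (n_A+n_B-1)) = 2000/900 = 2.2222.
        SD[R] = 1.4907.
Step 4: Continuity-corrected z = (R - 0.5 - E[R]) / SD[R] = (7 - 0.5 - 6.0000) / 1.4907 = 0.3354.
Step 5: Two-sided p-value via normal approximation = 2*(1 - Phi(|z|)) = 0.737316.
Step 6: alpha = 0.05. fail to reject H0.

R = 7, z = 0.3354, p = 0.737316, fail to reject H0.


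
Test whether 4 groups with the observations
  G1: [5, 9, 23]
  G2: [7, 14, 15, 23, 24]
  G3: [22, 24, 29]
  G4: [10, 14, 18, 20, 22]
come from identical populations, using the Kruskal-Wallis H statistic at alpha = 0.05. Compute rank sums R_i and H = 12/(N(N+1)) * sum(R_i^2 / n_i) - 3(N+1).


Step 1: Combine all N = 16 observations and assign midranks.
sorted (value, group, rank): (5,G1,1), (7,G2,2), (9,G1,3), (10,G4,4), (14,G2,5.5), (14,G4,5.5), (15,G2,7), (18,G4,8), (20,G4,9), (22,G3,10.5), (22,G4,10.5), (23,G1,12.5), (23,G2,12.5), (24,G2,14.5), (24,G3,14.5), (29,G3,16)
Step 2: Sum ranks within each group.
R_1 = 16.5 (n_1 = 3)
R_2 = 41.5 (n_2 = 5)
R_3 = 41 (n_3 = 3)
R_4 = 37 (n_4 = 5)
Step 3: H = 12/(N(N+1)) * sum(R_i^2/n_i) - 3(N+1)
     = 12/(16*17) * (16.5^2/3 + 41.5^2/5 + 41^2/3 + 37^2/5) - 3*17
     = 0.044118 * 1269.33 - 51
     = 5.000000.
Step 4: Ties present; correction factor C = 1 - 24/(16^3 - 16) = 0.994118. Corrected H = 5.000000 / 0.994118 = 5.029586.
Step 5: Under H0, H ~ chi^2(3); p-value = 0.169644.
Step 6: alpha = 0.05. fail to reject H0.

H = 5.0296, df = 3, p = 0.169644, fail to reject H0.


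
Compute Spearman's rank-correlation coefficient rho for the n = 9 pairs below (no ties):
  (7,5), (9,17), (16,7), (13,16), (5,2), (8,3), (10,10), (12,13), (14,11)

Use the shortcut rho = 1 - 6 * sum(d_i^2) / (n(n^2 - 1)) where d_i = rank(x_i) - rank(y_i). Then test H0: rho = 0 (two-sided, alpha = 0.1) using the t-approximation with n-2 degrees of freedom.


Step 1: Rank x and y separately (midranks; no ties here).
rank(x): 7->2, 9->4, 16->9, 13->7, 5->1, 8->3, 10->5, 12->6, 14->8
rank(y): 5->3, 17->9, 7->4, 16->8, 2->1, 3->2, 10->5, 13->7, 11->6
Step 2: d_i = R_x(i) - R_y(i); compute d_i^2.
  (2-3)^2=1, (4-9)^2=25, (9-4)^2=25, (7-8)^2=1, (1-1)^2=0, (3-2)^2=1, (5-5)^2=0, (6-7)^2=1, (8-6)^2=4
sum(d^2) = 58.
Step 3: rho = 1 - 6*58 / (9*(9^2 - 1)) = 1 - 348/720 = 0.516667.
Step 4: Under H0, t = rho * sqrt((n-2)/(1-rho^2)) = 1.5966 ~ t(7).
Step 5: Two-sided p-value from the t-distribution with 7 df = 0.154390.
Step 6: alpha = 0.1. fail to reject H0.

rho = 0.5167, p = 0.154390, fail to reject H0 at alpha = 0.1.


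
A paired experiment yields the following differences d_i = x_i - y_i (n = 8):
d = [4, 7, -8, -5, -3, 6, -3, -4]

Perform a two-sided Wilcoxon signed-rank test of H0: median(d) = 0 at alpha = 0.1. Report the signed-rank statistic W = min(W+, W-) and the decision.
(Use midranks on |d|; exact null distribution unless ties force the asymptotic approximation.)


Step 1: Drop any zero differences (none here) and take |d_i|.
|d| = [4, 7, 8, 5, 3, 6, 3, 4]
Step 2: Midrank |d_i| (ties get averaged ranks).
ranks: |4|->3.5, |7|->7, |8|->8, |5|->5, |3|->1.5, |6|->6, |3|->1.5, |4|->3.5
Step 3: Attach original signs; sum ranks with positive sign and with negative sign.
W+ = 3.5 + 7 + 6 = 16.5
W- = 8 + 5 + 1.5 + 1.5 + 3.5 = 19.5
(Check: W+ + W- = 36 should equal n(n+1)/2 = 36.)
Step 4: Test statistic W = min(W+, W-) = 16.5.
Step 5: Ties in |d|, so use the tie-corrected normal approximation.
        E[W] = n(n+1)/4 = 8*9/4 = 18.
        Tie groups: |d|=3 (t=2), |d|=4 (t=2); sum(t^3 - t) = 12.
        Var[W] = n(n+1)(2n+1)/24 - sum(t^3-t)/48 = 1224/24 - 12/48 = 50.75.
        z = (W - E[W]) / sqrt(Var[W]) = (16.5 - 18) / 7.1239 = -0.2106.
        Two-sided p = 2*Phi(z) = 0.833232.
Step 6: alpha = 0.1. fail to reject H0.

W+ = 16.5, W- = 19.5, W = min = 16.5, p = 0.833232, fail to reject H0.


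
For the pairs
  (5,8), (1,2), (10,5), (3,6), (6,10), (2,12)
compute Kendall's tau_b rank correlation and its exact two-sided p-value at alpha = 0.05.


Step 1: Enumerate the 15 unordered pairs (i,j) with i<j and classify each by sign(x_j-x_i) * sign(y_j-y_i).
  (1,2):dx=-4,dy=-6->C; (1,3):dx=+5,dy=-3->D; (1,4):dx=-2,dy=-2->C; (1,5):dx=+1,dy=+2->C
  (1,6):dx=-3,dy=+4->D; (2,3):dx=+9,dy=+3->C; (2,4):dx=+2,dy=+4->C; (2,5):dx=+5,dy=+8->C
  (2,6):dx=+1,dy=+10->C; (3,4):dx=-7,dy=+1->D; (3,5):dx=-4,dy=+5->D; (3,6):dx=-8,dy=+7->D
  (4,5):dx=+3,dy=+4->C; (4,6):dx=-1,dy=+6->D; (5,6):dx=-4,dy=+2->D
Step 2: C = 8, D = 7, total pairs = 15.
Step 3: tau = (C - D)/(n(n-1)/2) = (8 - 7)/15 = 0.066667.
Step 4: Exact two-sided p-value (enumerate n! = 720 permutations of y under H0): p = 1.000000.
Step 5: alpha = 0.05. fail to reject H0.

tau_b = 0.0667 (C=8, D=7), p = 1.000000, fail to reject H0.


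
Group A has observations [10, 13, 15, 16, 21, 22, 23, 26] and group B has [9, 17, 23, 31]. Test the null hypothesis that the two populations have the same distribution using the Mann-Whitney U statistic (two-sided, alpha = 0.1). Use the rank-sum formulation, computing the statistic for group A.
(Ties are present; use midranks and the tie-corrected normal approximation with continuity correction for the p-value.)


Step 1: Combine and sort all 12 observations; assign midranks.
sorted (value, group): (9,Y), (10,X), (13,X), (15,X), (16,X), (17,Y), (21,X), (22,X), (23,X), (23,Y), (26,X), (31,Y)
ranks: 9->1, 10->2, 13->3, 15->4, 16->5, 17->6, 21->7, 22->8, 23->9.5, 23->9.5, 26->11, 31->12
Step 2: Rank sum for X: R1 = 2 + 3 + 4 + 5 + 7 + 8 + 9.5 + 11 = 49.5.
Step 3: U_X = R1 - n1(n1+1)/2 = 49.5 - 8*9/2 = 49.5 - 36 = 13.5.
       U_Y = n1*n2 - U_X = 32 - 13.5 = 18.5.
Step 4: Ties are present, so use the tie-corrected normal approximation (with continuity correction) for the p-value.
Step 5: p-value = 0.733647; compare to alpha = 0.1. fail to reject H0.

U_X = 13.5, p = 0.733647, fail to reject H0 at alpha = 0.1.


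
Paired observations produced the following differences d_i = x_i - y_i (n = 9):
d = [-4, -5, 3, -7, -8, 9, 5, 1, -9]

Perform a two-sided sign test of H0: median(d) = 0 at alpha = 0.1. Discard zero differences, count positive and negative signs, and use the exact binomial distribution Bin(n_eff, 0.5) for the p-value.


Step 1: Discard zero differences. Original n = 9; n_eff = number of nonzero differences = 9.
Nonzero differences (with sign): -4, -5, +3, -7, -8, +9, +5, +1, -9
Step 2: Count signs: positive = 4, negative = 5.
Step 3: Under H0: P(positive) = 0.5, so the number of positives S ~ Bin(9, 0.5).
Step 4: Two-sided exact p-value = sum of Bin(9,0.5) probabilities at or below the observed probability = 1.000000.
Step 5: alpha = 0.1. fail to reject H0.

n_eff = 9, pos = 4, neg = 5, p = 1.000000, fail to reject H0.


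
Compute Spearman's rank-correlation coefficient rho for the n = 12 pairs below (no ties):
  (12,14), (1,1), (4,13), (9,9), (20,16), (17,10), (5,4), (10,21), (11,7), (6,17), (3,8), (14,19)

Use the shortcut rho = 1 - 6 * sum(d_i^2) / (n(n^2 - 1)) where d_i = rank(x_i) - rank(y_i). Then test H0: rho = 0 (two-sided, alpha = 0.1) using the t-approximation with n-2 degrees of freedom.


Step 1: Rank x and y separately (midranks; no ties here).
rank(x): 12->9, 1->1, 4->3, 9->6, 20->12, 17->11, 5->4, 10->7, 11->8, 6->5, 3->2, 14->10
rank(y): 14->8, 1->1, 13->7, 9->5, 16->9, 10->6, 4->2, 21->12, 7->3, 17->10, 8->4, 19->11
Step 2: d_i = R_x(i) - R_y(i); compute d_i^2.
  (9-8)^2=1, (1-1)^2=0, (3-7)^2=16, (6-5)^2=1, (12-9)^2=9, (11-6)^2=25, (4-2)^2=4, (7-12)^2=25, (8-3)^2=25, (5-10)^2=25, (2-4)^2=4, (10-11)^2=1
sum(d^2) = 136.
Step 3: rho = 1 - 6*136 / (12*(12^2 - 1)) = 1 - 816/1716 = 0.524476.
Step 4: Under H0, t = rho * sqrt((n-2)/(1-rho^2)) = 1.9480 ~ t(10).
Step 5: Two-sided p-value from the t-distribution with 10 df = 0.080019.
Step 6: alpha = 0.1. reject H0.

rho = 0.5245, p = 0.080019, reject H0 at alpha = 0.1.


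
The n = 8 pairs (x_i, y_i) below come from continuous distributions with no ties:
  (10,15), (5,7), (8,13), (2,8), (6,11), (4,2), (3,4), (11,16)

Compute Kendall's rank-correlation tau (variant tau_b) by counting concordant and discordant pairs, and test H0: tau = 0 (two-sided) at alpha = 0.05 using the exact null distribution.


Step 1: Enumerate the 28 unordered pairs (i,j) with i<j and classify each by sign(x_j-x_i) * sign(y_j-y_i).
  (1,2):dx=-5,dy=-8->C; (1,3):dx=-2,dy=-2->C; (1,4):dx=-8,dy=-7->C; (1,5):dx=-4,dy=-4->C
  (1,6):dx=-6,dy=-13->C; (1,7):dx=-7,dy=-11->C; (1,8):dx=+1,dy=+1->C; (2,3):dx=+3,dy=+6->C
  (2,4):dx=-3,dy=+1->D; (2,5):dx=+1,dy=+4->C; (2,6):dx=-1,dy=-5->C; (2,7):dx=-2,dy=-3->C
  (2,8):dx=+6,dy=+9->C; (3,4):dx=-6,dy=-5->C; (3,5):dx=-2,dy=-2->C; (3,6):dx=-4,dy=-11->C
  (3,7):dx=-5,dy=-9->C; (3,8):dx=+3,dy=+3->C; (4,5):dx=+4,dy=+3->C; (4,6):dx=+2,dy=-6->D
  (4,7):dx=+1,dy=-4->D; (4,8):dx=+9,dy=+8->C; (5,6):dx=-2,dy=-9->C; (5,7):dx=-3,dy=-7->C
  (5,8):dx=+5,dy=+5->C; (6,7):dx=-1,dy=+2->D; (6,8):dx=+7,dy=+14->C; (7,8):dx=+8,dy=+12->C
Step 2: C = 24, D = 4, total pairs = 28.
Step 3: tau = (C - D)/(n(n-1)/2) = (24 - 4)/28 = 0.714286.
Step 4: Exact two-sided p-value (enumerate n! = 40320 permutations of y under H0): p = 0.014137.
Step 5: alpha = 0.05. reject H0.

tau_b = 0.7143 (C=24, D=4), p = 0.014137, reject H0.


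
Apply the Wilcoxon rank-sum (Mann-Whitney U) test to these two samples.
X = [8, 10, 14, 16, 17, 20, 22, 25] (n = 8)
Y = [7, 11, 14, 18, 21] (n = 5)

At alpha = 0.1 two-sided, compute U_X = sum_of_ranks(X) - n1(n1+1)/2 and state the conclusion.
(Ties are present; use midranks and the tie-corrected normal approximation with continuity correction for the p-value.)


Step 1: Combine and sort all 13 observations; assign midranks.
sorted (value, group): (7,Y), (8,X), (10,X), (11,Y), (14,X), (14,Y), (16,X), (17,X), (18,Y), (20,X), (21,Y), (22,X), (25,X)
ranks: 7->1, 8->2, 10->3, 11->4, 14->5.5, 14->5.5, 16->7, 17->8, 18->9, 20->10, 21->11, 22->12, 25->13
Step 2: Rank sum for X: R1 = 2 + 3 + 5.5 + 7 + 8 + 10 + 12 + 13 = 60.5.
Step 3: U_X = R1 - n1(n1+1)/2 = 60.5 - 8*9/2 = 60.5 - 36 = 24.5.
       U_Y = n1*n2 - U_X = 40 - 24.5 = 15.5.
Step 4: Ties are present, so use the tie-corrected normal approximation (with continuity correction) for the p-value.
Step 5: p-value = 0.557643; compare to alpha = 0.1. fail to reject H0.

U_X = 24.5, p = 0.557643, fail to reject H0 at alpha = 0.1.
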